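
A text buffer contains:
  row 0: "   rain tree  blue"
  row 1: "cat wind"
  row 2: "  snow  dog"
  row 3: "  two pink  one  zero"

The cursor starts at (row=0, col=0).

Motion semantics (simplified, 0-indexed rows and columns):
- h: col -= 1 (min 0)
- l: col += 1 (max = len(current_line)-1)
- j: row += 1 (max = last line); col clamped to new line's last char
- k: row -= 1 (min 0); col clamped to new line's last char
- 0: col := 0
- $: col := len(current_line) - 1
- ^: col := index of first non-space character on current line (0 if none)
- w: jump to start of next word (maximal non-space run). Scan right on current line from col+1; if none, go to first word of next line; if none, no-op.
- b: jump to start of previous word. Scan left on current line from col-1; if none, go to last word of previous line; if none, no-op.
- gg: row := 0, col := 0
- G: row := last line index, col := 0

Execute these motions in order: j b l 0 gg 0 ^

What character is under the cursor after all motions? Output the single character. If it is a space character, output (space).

After 1 (j): row=1 col=0 char='c'
After 2 (b): row=0 col=14 char='b'
After 3 (l): row=0 col=15 char='l'
After 4 (0): row=0 col=0 char='_'
After 5 (gg): row=0 col=0 char='_'
After 6 (0): row=0 col=0 char='_'
After 7 (^): row=0 col=3 char='r'

Answer: r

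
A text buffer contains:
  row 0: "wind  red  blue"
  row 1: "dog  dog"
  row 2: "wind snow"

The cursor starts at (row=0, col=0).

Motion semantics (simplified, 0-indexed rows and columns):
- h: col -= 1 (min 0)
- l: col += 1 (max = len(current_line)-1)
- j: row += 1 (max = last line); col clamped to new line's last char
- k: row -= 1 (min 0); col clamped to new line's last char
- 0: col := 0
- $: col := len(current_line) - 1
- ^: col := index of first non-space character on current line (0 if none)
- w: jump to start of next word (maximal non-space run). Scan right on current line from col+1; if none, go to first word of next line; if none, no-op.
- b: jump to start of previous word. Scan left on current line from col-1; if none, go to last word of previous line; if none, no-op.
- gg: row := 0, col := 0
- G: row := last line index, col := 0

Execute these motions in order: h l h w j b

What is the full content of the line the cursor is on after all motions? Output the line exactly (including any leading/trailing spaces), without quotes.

Answer: dog  dog

Derivation:
After 1 (h): row=0 col=0 char='w'
After 2 (l): row=0 col=1 char='i'
After 3 (h): row=0 col=0 char='w'
After 4 (w): row=0 col=6 char='r'
After 5 (j): row=1 col=6 char='o'
After 6 (b): row=1 col=5 char='d'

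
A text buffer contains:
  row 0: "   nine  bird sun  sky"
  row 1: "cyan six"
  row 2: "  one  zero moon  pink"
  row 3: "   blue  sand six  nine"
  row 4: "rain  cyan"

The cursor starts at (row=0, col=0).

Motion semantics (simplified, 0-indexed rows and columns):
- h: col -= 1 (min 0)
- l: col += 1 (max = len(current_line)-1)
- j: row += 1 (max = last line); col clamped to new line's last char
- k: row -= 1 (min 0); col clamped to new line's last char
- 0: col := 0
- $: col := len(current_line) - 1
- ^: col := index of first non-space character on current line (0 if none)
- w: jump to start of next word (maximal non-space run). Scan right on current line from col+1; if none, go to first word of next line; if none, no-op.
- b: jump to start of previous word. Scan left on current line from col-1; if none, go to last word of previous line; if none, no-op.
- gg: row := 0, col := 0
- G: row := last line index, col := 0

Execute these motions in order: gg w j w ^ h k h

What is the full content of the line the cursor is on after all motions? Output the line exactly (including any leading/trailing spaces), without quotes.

After 1 (gg): row=0 col=0 char='_'
After 2 (w): row=0 col=3 char='n'
After 3 (j): row=1 col=3 char='n'
After 4 (w): row=1 col=5 char='s'
After 5 (^): row=1 col=0 char='c'
After 6 (h): row=1 col=0 char='c'
After 7 (k): row=0 col=0 char='_'
After 8 (h): row=0 col=0 char='_'

Answer:    nine  bird sun  sky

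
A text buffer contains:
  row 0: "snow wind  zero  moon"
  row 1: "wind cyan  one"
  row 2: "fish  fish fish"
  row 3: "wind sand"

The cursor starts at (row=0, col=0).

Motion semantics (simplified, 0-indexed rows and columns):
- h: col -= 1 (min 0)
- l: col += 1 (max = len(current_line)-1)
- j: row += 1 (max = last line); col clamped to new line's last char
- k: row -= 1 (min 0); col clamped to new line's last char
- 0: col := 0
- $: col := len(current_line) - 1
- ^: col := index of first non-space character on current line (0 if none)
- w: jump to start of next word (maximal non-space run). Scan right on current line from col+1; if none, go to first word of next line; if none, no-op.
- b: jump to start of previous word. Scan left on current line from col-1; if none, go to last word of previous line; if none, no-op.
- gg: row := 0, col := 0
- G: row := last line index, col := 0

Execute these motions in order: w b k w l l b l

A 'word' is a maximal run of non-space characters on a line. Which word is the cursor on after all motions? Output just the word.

Answer: wind

Derivation:
After 1 (w): row=0 col=5 char='w'
After 2 (b): row=0 col=0 char='s'
After 3 (k): row=0 col=0 char='s'
After 4 (w): row=0 col=5 char='w'
After 5 (l): row=0 col=6 char='i'
After 6 (l): row=0 col=7 char='n'
After 7 (b): row=0 col=5 char='w'
After 8 (l): row=0 col=6 char='i'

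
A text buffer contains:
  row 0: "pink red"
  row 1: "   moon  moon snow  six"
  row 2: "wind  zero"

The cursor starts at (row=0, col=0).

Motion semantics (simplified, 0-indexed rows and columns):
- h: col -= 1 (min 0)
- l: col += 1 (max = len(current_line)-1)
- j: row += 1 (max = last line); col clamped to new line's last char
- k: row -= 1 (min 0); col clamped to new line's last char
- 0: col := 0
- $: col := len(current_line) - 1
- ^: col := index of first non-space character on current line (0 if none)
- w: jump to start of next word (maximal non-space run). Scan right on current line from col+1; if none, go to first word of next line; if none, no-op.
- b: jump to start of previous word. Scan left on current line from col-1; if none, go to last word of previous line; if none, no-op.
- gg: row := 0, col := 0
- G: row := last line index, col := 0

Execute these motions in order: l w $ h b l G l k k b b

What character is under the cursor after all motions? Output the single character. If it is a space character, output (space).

Answer: p

Derivation:
After 1 (l): row=0 col=1 char='i'
After 2 (w): row=0 col=5 char='r'
After 3 ($): row=0 col=7 char='d'
After 4 (h): row=0 col=6 char='e'
After 5 (b): row=0 col=5 char='r'
After 6 (l): row=0 col=6 char='e'
After 7 (G): row=2 col=0 char='w'
After 8 (l): row=2 col=1 char='i'
After 9 (k): row=1 col=1 char='_'
After 10 (k): row=0 col=1 char='i'
After 11 (b): row=0 col=0 char='p'
After 12 (b): row=0 col=0 char='p'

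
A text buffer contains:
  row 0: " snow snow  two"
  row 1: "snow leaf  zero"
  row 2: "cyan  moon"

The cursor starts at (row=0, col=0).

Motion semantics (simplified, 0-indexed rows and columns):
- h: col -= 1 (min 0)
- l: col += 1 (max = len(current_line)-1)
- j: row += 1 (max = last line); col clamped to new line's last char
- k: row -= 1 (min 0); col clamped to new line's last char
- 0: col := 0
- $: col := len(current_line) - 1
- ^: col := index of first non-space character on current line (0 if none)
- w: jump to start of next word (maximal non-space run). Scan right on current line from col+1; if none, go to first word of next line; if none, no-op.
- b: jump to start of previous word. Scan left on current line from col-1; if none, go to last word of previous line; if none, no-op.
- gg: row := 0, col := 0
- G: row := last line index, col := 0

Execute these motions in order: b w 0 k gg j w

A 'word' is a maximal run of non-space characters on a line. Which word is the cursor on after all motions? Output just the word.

After 1 (b): row=0 col=0 char='_'
After 2 (w): row=0 col=1 char='s'
After 3 (0): row=0 col=0 char='_'
After 4 (k): row=0 col=0 char='_'
After 5 (gg): row=0 col=0 char='_'
After 6 (j): row=1 col=0 char='s'
After 7 (w): row=1 col=5 char='l'

Answer: leaf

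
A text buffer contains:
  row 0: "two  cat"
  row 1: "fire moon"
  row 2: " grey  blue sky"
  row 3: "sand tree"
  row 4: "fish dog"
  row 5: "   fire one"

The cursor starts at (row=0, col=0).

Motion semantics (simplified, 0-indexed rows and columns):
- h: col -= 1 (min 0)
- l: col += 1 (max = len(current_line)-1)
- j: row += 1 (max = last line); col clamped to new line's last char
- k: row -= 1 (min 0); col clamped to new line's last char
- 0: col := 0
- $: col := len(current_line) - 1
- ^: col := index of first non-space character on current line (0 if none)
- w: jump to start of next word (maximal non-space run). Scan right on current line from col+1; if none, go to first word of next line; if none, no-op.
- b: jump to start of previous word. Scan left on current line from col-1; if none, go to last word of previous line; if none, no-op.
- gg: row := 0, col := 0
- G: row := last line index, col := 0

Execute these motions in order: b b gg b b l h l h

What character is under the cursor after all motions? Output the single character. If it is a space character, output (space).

Answer: t

Derivation:
After 1 (b): row=0 col=0 char='t'
After 2 (b): row=0 col=0 char='t'
After 3 (gg): row=0 col=0 char='t'
After 4 (b): row=0 col=0 char='t'
After 5 (b): row=0 col=0 char='t'
After 6 (l): row=0 col=1 char='w'
After 7 (h): row=0 col=0 char='t'
After 8 (l): row=0 col=1 char='w'
After 9 (h): row=0 col=0 char='t'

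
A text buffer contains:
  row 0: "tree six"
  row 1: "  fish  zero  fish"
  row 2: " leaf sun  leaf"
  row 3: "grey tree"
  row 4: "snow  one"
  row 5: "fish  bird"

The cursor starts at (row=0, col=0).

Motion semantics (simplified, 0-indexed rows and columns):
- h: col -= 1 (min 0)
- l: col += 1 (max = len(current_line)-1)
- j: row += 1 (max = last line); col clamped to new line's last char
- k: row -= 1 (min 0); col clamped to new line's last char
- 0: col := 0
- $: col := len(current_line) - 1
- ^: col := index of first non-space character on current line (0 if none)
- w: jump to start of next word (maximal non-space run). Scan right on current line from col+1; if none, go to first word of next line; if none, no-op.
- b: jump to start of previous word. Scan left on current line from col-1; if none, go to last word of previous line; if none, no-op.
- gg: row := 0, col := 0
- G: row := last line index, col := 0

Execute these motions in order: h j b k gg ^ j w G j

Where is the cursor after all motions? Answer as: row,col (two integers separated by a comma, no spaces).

After 1 (h): row=0 col=0 char='t'
After 2 (j): row=1 col=0 char='_'
After 3 (b): row=0 col=5 char='s'
After 4 (k): row=0 col=5 char='s'
After 5 (gg): row=0 col=0 char='t'
After 6 (^): row=0 col=0 char='t'
After 7 (j): row=1 col=0 char='_'
After 8 (w): row=1 col=2 char='f'
After 9 (G): row=5 col=0 char='f'
After 10 (j): row=5 col=0 char='f'

Answer: 5,0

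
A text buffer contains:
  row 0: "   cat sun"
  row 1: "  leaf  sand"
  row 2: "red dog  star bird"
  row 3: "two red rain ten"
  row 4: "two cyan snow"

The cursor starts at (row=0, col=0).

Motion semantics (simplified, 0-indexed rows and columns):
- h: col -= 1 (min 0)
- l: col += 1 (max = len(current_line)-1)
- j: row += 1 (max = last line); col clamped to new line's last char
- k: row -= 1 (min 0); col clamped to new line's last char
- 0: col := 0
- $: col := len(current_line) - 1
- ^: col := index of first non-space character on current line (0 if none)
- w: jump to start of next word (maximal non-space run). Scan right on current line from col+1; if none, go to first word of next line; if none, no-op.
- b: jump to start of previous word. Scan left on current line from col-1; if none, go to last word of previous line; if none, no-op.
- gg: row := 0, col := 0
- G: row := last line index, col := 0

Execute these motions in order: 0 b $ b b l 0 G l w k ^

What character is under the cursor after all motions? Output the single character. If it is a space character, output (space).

Answer: t

Derivation:
After 1 (0): row=0 col=0 char='_'
After 2 (b): row=0 col=0 char='_'
After 3 ($): row=0 col=9 char='n'
After 4 (b): row=0 col=7 char='s'
After 5 (b): row=0 col=3 char='c'
After 6 (l): row=0 col=4 char='a'
After 7 (0): row=0 col=0 char='_'
After 8 (G): row=4 col=0 char='t'
After 9 (l): row=4 col=1 char='w'
After 10 (w): row=4 col=4 char='c'
After 11 (k): row=3 col=4 char='r'
After 12 (^): row=3 col=0 char='t'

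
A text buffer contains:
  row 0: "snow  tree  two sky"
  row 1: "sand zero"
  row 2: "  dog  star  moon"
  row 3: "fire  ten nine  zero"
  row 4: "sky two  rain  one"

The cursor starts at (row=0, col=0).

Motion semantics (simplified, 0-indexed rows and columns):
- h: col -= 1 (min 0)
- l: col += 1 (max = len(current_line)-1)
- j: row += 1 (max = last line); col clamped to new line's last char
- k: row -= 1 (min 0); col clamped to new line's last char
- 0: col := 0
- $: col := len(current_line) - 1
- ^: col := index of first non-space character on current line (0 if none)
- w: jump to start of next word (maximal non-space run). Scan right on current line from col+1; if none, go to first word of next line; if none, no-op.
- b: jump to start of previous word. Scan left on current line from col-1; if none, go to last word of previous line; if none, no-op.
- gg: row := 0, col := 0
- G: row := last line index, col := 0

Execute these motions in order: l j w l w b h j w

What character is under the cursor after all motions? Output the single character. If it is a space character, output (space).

Answer: s

Derivation:
After 1 (l): row=0 col=1 char='n'
After 2 (j): row=1 col=1 char='a'
After 3 (w): row=1 col=5 char='z'
After 4 (l): row=1 col=6 char='e'
After 5 (w): row=2 col=2 char='d'
After 6 (b): row=1 col=5 char='z'
After 7 (h): row=1 col=4 char='_'
After 8 (j): row=2 col=4 char='g'
After 9 (w): row=2 col=7 char='s'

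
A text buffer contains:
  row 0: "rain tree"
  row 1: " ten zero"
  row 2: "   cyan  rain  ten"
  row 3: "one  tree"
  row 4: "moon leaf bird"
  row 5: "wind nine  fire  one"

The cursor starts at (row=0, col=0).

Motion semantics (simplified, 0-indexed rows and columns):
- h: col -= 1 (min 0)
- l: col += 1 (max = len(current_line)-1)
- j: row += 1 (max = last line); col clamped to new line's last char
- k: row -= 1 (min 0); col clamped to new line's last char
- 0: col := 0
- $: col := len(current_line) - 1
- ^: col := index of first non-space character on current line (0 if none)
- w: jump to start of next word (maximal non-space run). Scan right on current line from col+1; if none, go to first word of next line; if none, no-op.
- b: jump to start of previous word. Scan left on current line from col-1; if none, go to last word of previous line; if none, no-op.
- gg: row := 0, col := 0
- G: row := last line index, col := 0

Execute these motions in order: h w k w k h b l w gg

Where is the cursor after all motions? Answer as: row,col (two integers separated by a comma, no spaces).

After 1 (h): row=0 col=0 char='r'
After 2 (w): row=0 col=5 char='t'
After 3 (k): row=0 col=5 char='t'
After 4 (w): row=1 col=1 char='t'
After 5 (k): row=0 col=1 char='a'
After 6 (h): row=0 col=0 char='r'
After 7 (b): row=0 col=0 char='r'
After 8 (l): row=0 col=1 char='a'
After 9 (w): row=0 col=5 char='t'
After 10 (gg): row=0 col=0 char='r'

Answer: 0,0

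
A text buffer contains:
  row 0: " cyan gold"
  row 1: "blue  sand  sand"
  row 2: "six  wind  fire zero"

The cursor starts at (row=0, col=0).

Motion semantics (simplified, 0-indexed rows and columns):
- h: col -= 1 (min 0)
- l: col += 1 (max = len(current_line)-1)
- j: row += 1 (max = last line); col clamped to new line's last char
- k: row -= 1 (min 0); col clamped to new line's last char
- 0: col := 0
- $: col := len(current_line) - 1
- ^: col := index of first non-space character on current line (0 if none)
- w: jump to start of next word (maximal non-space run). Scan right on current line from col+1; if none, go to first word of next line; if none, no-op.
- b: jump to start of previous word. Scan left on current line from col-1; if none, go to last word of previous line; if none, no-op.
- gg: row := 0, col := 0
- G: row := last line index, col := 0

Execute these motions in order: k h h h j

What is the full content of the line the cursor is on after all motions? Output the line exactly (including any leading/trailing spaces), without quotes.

After 1 (k): row=0 col=0 char='_'
After 2 (h): row=0 col=0 char='_'
After 3 (h): row=0 col=0 char='_'
After 4 (h): row=0 col=0 char='_'
After 5 (j): row=1 col=0 char='b'

Answer: blue  sand  sand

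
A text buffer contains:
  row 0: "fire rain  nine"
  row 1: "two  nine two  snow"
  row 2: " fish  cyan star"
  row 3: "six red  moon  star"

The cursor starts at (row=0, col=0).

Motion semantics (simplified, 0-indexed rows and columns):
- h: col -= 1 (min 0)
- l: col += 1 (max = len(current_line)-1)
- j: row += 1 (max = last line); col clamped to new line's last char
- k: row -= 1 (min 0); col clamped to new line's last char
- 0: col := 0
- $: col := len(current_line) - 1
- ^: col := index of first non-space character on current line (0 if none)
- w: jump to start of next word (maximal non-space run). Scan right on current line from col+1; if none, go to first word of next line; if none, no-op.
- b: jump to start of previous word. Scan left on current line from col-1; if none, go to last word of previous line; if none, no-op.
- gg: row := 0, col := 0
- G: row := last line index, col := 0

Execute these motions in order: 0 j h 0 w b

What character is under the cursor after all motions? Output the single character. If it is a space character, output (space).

Answer: t

Derivation:
After 1 (0): row=0 col=0 char='f'
After 2 (j): row=1 col=0 char='t'
After 3 (h): row=1 col=0 char='t'
After 4 (0): row=1 col=0 char='t'
After 5 (w): row=1 col=5 char='n'
After 6 (b): row=1 col=0 char='t'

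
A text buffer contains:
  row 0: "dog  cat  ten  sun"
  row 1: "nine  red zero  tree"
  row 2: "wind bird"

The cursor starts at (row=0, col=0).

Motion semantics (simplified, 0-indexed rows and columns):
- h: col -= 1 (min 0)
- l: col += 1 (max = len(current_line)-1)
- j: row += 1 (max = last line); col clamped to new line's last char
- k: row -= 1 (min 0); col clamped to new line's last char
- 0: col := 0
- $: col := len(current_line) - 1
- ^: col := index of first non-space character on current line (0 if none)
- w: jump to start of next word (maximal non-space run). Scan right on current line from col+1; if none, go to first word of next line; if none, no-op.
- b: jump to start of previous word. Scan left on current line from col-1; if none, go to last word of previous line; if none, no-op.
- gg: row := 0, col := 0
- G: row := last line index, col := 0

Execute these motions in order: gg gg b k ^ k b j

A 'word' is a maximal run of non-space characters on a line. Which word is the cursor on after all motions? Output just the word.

Answer: nine

Derivation:
After 1 (gg): row=0 col=0 char='d'
After 2 (gg): row=0 col=0 char='d'
After 3 (b): row=0 col=0 char='d'
After 4 (k): row=0 col=0 char='d'
After 5 (^): row=0 col=0 char='d'
After 6 (k): row=0 col=0 char='d'
After 7 (b): row=0 col=0 char='d'
After 8 (j): row=1 col=0 char='n'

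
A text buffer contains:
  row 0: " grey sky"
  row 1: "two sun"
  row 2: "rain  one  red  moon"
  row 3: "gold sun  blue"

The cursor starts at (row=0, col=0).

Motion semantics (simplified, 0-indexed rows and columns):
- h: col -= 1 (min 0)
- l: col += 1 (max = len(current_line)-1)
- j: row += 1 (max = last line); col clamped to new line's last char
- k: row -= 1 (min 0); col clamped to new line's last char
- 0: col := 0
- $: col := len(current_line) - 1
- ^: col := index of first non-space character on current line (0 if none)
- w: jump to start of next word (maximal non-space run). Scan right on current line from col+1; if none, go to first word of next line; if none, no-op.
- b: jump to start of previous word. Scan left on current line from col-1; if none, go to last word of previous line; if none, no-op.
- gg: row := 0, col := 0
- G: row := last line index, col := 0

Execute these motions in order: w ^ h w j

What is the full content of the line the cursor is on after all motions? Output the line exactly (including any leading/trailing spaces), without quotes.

After 1 (w): row=0 col=1 char='g'
After 2 (^): row=0 col=1 char='g'
After 3 (h): row=0 col=0 char='_'
After 4 (w): row=0 col=1 char='g'
After 5 (j): row=1 col=1 char='w'

Answer: two sun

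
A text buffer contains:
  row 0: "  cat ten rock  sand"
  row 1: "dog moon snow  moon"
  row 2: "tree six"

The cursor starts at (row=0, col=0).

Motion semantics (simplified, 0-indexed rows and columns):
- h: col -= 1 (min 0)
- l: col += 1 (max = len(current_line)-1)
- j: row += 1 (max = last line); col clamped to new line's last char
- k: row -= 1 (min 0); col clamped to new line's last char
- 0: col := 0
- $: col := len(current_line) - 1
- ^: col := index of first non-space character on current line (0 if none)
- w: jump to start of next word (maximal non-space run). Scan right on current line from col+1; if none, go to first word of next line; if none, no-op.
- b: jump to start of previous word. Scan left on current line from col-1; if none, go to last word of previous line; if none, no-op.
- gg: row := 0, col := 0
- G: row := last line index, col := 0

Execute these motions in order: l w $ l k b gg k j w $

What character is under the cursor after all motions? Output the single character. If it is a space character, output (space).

After 1 (l): row=0 col=1 char='_'
After 2 (w): row=0 col=2 char='c'
After 3 ($): row=0 col=19 char='d'
After 4 (l): row=0 col=19 char='d'
After 5 (k): row=0 col=19 char='d'
After 6 (b): row=0 col=16 char='s'
After 7 (gg): row=0 col=0 char='_'
After 8 (k): row=0 col=0 char='_'
After 9 (j): row=1 col=0 char='d'
After 10 (w): row=1 col=4 char='m'
After 11 ($): row=1 col=18 char='n'

Answer: n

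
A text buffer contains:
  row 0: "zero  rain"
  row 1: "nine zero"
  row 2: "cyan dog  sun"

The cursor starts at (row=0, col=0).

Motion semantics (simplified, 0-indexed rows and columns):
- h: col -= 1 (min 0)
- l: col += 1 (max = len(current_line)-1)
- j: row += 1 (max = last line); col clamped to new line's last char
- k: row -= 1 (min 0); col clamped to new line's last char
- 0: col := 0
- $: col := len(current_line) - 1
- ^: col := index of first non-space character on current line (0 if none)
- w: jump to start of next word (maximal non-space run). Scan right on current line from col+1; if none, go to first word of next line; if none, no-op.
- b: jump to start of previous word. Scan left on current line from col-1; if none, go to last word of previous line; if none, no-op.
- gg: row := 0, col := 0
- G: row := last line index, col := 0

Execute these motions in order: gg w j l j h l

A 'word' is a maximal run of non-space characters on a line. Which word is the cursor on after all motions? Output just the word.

Answer: dog

Derivation:
After 1 (gg): row=0 col=0 char='z'
After 2 (w): row=0 col=6 char='r'
After 3 (j): row=1 col=6 char='e'
After 4 (l): row=1 col=7 char='r'
After 5 (j): row=2 col=7 char='g'
After 6 (h): row=2 col=6 char='o'
After 7 (l): row=2 col=7 char='g'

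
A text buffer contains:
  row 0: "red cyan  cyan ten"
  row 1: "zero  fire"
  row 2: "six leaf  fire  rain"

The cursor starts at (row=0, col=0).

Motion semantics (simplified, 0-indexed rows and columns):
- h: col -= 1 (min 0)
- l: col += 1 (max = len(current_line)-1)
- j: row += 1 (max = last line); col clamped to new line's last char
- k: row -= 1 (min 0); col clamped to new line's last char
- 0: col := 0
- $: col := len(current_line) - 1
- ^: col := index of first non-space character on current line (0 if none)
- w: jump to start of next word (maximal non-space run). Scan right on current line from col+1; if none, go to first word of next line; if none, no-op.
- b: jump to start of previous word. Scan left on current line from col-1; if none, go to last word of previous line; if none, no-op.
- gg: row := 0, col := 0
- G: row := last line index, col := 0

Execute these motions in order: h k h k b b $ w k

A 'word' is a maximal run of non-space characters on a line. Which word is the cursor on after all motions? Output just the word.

After 1 (h): row=0 col=0 char='r'
After 2 (k): row=0 col=0 char='r'
After 3 (h): row=0 col=0 char='r'
After 4 (k): row=0 col=0 char='r'
After 5 (b): row=0 col=0 char='r'
After 6 (b): row=0 col=0 char='r'
After 7 ($): row=0 col=17 char='n'
After 8 (w): row=1 col=0 char='z'
After 9 (k): row=0 col=0 char='r'

Answer: red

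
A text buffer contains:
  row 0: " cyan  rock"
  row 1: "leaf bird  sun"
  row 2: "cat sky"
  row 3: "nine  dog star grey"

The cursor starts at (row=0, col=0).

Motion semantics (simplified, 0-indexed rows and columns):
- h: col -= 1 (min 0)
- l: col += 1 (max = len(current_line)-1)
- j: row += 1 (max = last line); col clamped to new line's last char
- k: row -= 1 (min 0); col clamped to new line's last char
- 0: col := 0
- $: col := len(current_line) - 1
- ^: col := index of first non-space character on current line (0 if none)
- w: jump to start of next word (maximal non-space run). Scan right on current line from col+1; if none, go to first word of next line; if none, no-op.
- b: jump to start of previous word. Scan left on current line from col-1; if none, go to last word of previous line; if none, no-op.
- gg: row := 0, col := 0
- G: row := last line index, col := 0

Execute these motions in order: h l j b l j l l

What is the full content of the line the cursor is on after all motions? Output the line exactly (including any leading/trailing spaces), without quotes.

After 1 (h): row=0 col=0 char='_'
After 2 (l): row=0 col=1 char='c'
After 3 (j): row=1 col=1 char='e'
After 4 (b): row=1 col=0 char='l'
After 5 (l): row=1 col=1 char='e'
After 6 (j): row=2 col=1 char='a'
After 7 (l): row=2 col=2 char='t'
After 8 (l): row=2 col=3 char='_'

Answer: cat sky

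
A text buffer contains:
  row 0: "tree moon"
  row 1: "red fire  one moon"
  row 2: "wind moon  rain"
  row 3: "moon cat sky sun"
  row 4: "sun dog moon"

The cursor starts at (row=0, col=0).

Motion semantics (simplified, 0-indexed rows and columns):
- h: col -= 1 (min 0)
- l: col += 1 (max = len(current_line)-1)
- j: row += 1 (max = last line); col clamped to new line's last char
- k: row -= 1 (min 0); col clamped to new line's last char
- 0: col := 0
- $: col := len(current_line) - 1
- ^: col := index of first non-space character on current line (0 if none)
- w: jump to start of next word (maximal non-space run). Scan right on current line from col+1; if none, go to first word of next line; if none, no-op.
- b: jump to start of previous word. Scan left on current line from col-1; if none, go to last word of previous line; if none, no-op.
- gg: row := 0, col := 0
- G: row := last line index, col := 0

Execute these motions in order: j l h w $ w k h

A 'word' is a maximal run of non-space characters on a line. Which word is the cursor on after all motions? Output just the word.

After 1 (j): row=1 col=0 char='r'
After 2 (l): row=1 col=1 char='e'
After 3 (h): row=1 col=0 char='r'
After 4 (w): row=1 col=4 char='f'
After 5 ($): row=1 col=17 char='n'
After 6 (w): row=2 col=0 char='w'
After 7 (k): row=1 col=0 char='r'
After 8 (h): row=1 col=0 char='r'

Answer: red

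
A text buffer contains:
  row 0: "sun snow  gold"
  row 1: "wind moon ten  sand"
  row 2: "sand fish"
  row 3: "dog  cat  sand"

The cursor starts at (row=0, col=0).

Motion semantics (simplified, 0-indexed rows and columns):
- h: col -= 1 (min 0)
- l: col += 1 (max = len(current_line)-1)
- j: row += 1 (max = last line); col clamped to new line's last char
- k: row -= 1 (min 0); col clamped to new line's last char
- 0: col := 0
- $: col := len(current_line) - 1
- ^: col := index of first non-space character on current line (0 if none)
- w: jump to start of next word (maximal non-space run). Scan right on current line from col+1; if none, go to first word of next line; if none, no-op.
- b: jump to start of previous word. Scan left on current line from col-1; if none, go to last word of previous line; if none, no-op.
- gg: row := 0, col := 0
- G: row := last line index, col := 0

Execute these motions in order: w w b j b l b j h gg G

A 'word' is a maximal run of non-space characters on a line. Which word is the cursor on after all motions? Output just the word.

Answer: dog

Derivation:
After 1 (w): row=0 col=4 char='s'
After 2 (w): row=0 col=10 char='g'
After 3 (b): row=0 col=4 char='s'
After 4 (j): row=1 col=4 char='_'
After 5 (b): row=1 col=0 char='w'
After 6 (l): row=1 col=1 char='i'
After 7 (b): row=1 col=0 char='w'
After 8 (j): row=2 col=0 char='s'
After 9 (h): row=2 col=0 char='s'
After 10 (gg): row=0 col=0 char='s'
After 11 (G): row=3 col=0 char='d'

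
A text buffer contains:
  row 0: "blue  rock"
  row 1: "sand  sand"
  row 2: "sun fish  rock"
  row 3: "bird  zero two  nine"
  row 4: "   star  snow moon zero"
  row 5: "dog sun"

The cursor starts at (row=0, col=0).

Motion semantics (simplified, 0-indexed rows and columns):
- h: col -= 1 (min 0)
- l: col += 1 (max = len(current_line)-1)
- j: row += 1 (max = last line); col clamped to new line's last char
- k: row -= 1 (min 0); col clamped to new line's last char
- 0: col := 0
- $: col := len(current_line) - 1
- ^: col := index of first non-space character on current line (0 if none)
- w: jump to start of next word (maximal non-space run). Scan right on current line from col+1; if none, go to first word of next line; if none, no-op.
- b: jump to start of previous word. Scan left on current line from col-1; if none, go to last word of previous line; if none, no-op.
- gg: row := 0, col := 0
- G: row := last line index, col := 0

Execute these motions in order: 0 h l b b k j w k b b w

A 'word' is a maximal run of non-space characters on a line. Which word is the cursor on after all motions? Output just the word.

Answer: rock

Derivation:
After 1 (0): row=0 col=0 char='b'
After 2 (h): row=0 col=0 char='b'
After 3 (l): row=0 col=1 char='l'
After 4 (b): row=0 col=0 char='b'
After 5 (b): row=0 col=0 char='b'
After 6 (k): row=0 col=0 char='b'
After 7 (j): row=1 col=0 char='s'
After 8 (w): row=1 col=6 char='s'
After 9 (k): row=0 col=6 char='r'
After 10 (b): row=0 col=0 char='b'
After 11 (b): row=0 col=0 char='b'
After 12 (w): row=0 col=6 char='r'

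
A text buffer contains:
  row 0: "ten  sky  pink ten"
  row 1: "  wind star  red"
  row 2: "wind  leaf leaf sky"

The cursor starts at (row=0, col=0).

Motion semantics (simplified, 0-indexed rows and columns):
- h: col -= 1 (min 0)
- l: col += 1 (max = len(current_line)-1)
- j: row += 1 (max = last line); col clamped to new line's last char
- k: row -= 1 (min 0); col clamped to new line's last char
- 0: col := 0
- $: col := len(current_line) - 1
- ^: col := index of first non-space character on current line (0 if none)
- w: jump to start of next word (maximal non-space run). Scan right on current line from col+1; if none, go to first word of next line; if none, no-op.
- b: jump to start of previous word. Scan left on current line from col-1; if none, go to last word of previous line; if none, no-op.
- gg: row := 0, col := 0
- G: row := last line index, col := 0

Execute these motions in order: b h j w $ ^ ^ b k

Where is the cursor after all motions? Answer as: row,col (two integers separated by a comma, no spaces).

Answer: 0,15

Derivation:
After 1 (b): row=0 col=0 char='t'
After 2 (h): row=0 col=0 char='t'
After 3 (j): row=1 col=0 char='_'
After 4 (w): row=1 col=2 char='w'
After 5 ($): row=1 col=15 char='d'
After 6 (^): row=1 col=2 char='w'
After 7 (^): row=1 col=2 char='w'
After 8 (b): row=0 col=15 char='t'
After 9 (k): row=0 col=15 char='t'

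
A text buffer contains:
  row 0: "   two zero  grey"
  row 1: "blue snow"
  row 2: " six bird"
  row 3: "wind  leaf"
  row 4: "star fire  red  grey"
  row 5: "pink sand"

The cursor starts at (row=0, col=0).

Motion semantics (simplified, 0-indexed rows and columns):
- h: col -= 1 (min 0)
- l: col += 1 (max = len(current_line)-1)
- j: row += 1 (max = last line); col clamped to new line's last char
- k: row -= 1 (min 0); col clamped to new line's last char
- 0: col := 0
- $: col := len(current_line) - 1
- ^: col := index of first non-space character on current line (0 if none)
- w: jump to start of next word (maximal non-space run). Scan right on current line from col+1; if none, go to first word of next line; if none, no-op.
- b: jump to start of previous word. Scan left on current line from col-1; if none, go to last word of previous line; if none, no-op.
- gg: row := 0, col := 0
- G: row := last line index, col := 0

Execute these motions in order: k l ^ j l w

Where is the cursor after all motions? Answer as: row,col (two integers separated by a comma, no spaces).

After 1 (k): row=0 col=0 char='_'
After 2 (l): row=0 col=1 char='_'
After 3 (^): row=0 col=3 char='t'
After 4 (j): row=1 col=3 char='e'
After 5 (l): row=1 col=4 char='_'
After 6 (w): row=1 col=5 char='s'

Answer: 1,5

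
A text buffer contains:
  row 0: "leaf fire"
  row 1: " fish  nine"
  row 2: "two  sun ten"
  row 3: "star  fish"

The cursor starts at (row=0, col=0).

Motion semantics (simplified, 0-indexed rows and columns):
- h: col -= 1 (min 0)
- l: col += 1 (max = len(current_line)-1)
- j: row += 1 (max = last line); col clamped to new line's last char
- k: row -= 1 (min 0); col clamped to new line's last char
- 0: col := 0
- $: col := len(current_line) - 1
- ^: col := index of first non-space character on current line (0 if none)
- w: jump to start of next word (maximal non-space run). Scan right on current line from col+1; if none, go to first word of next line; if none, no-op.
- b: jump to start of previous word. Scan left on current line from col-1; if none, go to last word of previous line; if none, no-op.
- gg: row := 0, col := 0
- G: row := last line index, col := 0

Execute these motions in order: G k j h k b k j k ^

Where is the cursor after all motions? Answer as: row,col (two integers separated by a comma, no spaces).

Answer: 0,0

Derivation:
After 1 (G): row=3 col=0 char='s'
After 2 (k): row=2 col=0 char='t'
After 3 (j): row=3 col=0 char='s'
After 4 (h): row=3 col=0 char='s'
After 5 (k): row=2 col=0 char='t'
After 6 (b): row=1 col=7 char='n'
After 7 (k): row=0 col=7 char='r'
After 8 (j): row=1 col=7 char='n'
After 9 (k): row=0 col=7 char='r'
After 10 (^): row=0 col=0 char='l'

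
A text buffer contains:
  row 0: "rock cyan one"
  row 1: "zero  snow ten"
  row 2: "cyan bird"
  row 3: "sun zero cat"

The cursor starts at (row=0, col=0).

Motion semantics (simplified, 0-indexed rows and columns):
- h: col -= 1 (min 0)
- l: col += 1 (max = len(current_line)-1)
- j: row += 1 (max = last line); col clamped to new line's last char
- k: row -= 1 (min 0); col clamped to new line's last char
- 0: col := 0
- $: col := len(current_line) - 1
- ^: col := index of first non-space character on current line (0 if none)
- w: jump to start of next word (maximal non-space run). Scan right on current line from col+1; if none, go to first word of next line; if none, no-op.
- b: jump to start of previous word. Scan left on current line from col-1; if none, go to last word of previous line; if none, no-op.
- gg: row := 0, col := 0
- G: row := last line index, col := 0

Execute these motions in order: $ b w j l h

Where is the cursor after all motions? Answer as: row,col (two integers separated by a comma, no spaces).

After 1 ($): row=0 col=12 char='e'
After 2 (b): row=0 col=10 char='o'
After 3 (w): row=1 col=0 char='z'
After 4 (j): row=2 col=0 char='c'
After 5 (l): row=2 col=1 char='y'
After 6 (h): row=2 col=0 char='c'

Answer: 2,0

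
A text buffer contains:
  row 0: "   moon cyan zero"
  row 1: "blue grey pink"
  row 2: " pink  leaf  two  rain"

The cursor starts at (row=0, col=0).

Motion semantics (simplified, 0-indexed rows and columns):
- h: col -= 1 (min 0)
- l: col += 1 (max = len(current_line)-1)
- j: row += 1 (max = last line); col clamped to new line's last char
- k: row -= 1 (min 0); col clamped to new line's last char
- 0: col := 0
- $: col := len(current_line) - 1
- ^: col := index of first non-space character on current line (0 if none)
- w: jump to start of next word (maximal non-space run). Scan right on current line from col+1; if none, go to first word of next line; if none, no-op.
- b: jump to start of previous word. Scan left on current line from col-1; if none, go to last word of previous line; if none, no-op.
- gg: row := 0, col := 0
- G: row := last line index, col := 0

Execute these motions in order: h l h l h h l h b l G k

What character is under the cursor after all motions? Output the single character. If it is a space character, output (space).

Answer: b

Derivation:
After 1 (h): row=0 col=0 char='_'
After 2 (l): row=0 col=1 char='_'
After 3 (h): row=0 col=0 char='_'
After 4 (l): row=0 col=1 char='_'
After 5 (h): row=0 col=0 char='_'
After 6 (h): row=0 col=0 char='_'
After 7 (l): row=0 col=1 char='_'
After 8 (h): row=0 col=0 char='_'
After 9 (b): row=0 col=0 char='_'
After 10 (l): row=0 col=1 char='_'
After 11 (G): row=2 col=0 char='_'
After 12 (k): row=1 col=0 char='b'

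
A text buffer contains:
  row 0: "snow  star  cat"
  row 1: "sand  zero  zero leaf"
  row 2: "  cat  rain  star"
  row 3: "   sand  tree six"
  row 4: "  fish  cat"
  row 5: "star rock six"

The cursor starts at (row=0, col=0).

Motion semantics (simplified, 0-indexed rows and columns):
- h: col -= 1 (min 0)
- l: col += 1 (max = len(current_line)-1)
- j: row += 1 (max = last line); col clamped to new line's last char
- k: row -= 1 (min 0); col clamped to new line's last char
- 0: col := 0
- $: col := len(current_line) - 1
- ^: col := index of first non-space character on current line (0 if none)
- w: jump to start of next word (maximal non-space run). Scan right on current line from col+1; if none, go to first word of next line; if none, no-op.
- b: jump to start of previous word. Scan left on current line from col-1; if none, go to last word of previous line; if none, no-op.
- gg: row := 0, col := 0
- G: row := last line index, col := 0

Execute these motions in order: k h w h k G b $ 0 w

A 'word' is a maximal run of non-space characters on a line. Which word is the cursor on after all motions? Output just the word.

Answer: fish

Derivation:
After 1 (k): row=0 col=0 char='s'
After 2 (h): row=0 col=0 char='s'
After 3 (w): row=0 col=6 char='s'
After 4 (h): row=0 col=5 char='_'
After 5 (k): row=0 col=5 char='_'
After 6 (G): row=5 col=0 char='s'
After 7 (b): row=4 col=8 char='c'
After 8 ($): row=4 col=10 char='t'
After 9 (0): row=4 col=0 char='_'
After 10 (w): row=4 col=2 char='f'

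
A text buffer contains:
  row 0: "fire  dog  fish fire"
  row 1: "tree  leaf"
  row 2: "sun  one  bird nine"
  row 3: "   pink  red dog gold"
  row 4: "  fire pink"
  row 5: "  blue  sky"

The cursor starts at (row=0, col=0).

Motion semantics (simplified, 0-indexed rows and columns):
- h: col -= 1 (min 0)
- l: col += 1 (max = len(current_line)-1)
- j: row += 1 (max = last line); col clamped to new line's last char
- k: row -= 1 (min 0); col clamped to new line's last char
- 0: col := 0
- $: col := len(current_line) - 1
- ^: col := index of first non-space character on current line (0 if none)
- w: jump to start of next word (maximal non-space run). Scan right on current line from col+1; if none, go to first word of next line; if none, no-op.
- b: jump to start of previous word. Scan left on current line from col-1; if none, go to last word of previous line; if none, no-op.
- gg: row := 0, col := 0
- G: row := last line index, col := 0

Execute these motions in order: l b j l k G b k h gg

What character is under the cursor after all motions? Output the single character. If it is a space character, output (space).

Answer: f

Derivation:
After 1 (l): row=0 col=1 char='i'
After 2 (b): row=0 col=0 char='f'
After 3 (j): row=1 col=0 char='t'
After 4 (l): row=1 col=1 char='r'
After 5 (k): row=0 col=1 char='i'
After 6 (G): row=5 col=0 char='_'
After 7 (b): row=4 col=7 char='p'
After 8 (k): row=3 col=7 char='_'
After 9 (h): row=3 col=6 char='k'
After 10 (gg): row=0 col=0 char='f'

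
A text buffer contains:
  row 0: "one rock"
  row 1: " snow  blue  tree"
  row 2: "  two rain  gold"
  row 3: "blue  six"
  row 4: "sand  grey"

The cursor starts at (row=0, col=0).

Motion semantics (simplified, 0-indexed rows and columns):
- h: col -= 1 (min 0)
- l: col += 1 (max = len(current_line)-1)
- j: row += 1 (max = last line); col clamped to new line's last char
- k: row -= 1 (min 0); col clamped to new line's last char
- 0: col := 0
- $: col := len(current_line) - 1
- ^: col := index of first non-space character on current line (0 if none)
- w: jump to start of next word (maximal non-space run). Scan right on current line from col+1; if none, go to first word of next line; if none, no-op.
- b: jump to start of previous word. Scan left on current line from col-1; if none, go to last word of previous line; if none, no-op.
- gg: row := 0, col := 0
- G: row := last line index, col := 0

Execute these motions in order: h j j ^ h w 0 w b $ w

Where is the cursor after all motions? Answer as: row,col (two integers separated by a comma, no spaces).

Answer: 2,2

Derivation:
After 1 (h): row=0 col=0 char='o'
After 2 (j): row=1 col=0 char='_'
After 3 (j): row=2 col=0 char='_'
After 4 (^): row=2 col=2 char='t'
After 5 (h): row=2 col=1 char='_'
After 6 (w): row=2 col=2 char='t'
After 7 (0): row=2 col=0 char='_'
After 8 (w): row=2 col=2 char='t'
After 9 (b): row=1 col=13 char='t'
After 10 ($): row=1 col=16 char='e'
After 11 (w): row=2 col=2 char='t'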